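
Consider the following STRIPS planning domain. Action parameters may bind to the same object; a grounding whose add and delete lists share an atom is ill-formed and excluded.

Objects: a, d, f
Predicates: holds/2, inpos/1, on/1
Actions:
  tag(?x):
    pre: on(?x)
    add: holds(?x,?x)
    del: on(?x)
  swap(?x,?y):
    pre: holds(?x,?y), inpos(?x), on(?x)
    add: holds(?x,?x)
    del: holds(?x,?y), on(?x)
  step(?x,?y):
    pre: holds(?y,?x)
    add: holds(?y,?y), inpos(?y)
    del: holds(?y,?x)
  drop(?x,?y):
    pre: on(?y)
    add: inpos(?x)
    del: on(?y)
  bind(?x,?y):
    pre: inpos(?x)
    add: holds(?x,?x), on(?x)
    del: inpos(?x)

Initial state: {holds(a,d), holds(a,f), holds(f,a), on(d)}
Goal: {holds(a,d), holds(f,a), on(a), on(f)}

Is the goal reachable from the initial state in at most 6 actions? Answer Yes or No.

1. step(f,a)  →  {holds(a,a), holds(a,d), holds(f,a), inpos(a), on(d)}
2. drop(f,d)  →  {holds(a,a), holds(a,d), holds(f,a), inpos(a), inpos(f)}
3. bind(a,a)  →  {holds(a,a), holds(a,d), holds(f,a), inpos(f), on(a)}
4. bind(f,a)  →  {holds(a,a), holds(a,d), holds(f,a), holds(f,f), on(a), on(f)}
optimal plan length = 4; 4 ≤ 6

Yes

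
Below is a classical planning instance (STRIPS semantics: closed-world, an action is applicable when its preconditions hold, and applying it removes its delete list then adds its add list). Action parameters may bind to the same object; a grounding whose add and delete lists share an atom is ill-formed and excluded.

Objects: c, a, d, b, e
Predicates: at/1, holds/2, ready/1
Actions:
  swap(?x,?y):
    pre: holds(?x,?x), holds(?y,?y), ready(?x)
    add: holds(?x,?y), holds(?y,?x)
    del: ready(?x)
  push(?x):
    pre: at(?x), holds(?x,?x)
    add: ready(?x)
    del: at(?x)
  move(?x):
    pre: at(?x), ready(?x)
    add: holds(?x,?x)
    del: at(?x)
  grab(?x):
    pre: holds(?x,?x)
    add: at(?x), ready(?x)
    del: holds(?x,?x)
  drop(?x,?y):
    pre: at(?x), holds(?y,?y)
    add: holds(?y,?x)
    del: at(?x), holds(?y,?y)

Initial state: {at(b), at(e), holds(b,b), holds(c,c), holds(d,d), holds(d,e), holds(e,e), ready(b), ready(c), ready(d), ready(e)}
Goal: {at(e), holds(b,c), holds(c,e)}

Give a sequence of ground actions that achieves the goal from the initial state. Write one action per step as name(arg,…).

1. swap(c,b)  →  {at(b), at(e), holds(b,b), holds(b,c), holds(c,b), holds(c,c), holds(d,d), holds(d,e), holds(e,e), ready(b), ready(d), ready(e)}
2. swap(e,c)  →  {at(b), at(e), holds(b,b), holds(b,c), holds(c,b), holds(c,c), holds(c,e), holds(d,d), holds(d,e), holds(e,c), holds(e,e), ready(b), ready(d)}

swap(c,b); swap(e,c)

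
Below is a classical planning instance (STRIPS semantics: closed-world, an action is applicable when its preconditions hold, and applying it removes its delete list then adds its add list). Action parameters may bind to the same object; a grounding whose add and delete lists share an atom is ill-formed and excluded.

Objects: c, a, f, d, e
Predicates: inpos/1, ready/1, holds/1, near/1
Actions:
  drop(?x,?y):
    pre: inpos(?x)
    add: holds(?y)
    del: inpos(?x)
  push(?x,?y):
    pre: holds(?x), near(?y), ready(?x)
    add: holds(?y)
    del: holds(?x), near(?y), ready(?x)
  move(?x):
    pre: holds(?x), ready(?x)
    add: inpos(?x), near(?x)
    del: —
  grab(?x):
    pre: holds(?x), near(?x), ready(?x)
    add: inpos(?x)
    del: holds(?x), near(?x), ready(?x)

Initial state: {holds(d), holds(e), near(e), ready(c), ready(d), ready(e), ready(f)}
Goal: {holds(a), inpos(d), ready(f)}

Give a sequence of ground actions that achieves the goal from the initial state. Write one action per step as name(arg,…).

1. move(d)  →  {holds(d), holds(e), inpos(d), near(d), near(e), ready(c), ready(d), ready(e), ready(f)}
2. drop(d,a)  →  {holds(a), holds(d), holds(e), near(d), near(e), ready(c), ready(d), ready(e), ready(f)}
3. move(d)  →  {holds(a), holds(d), holds(e), inpos(d), near(d), near(e), ready(c), ready(d), ready(e), ready(f)}

move(d); drop(d,a); move(d)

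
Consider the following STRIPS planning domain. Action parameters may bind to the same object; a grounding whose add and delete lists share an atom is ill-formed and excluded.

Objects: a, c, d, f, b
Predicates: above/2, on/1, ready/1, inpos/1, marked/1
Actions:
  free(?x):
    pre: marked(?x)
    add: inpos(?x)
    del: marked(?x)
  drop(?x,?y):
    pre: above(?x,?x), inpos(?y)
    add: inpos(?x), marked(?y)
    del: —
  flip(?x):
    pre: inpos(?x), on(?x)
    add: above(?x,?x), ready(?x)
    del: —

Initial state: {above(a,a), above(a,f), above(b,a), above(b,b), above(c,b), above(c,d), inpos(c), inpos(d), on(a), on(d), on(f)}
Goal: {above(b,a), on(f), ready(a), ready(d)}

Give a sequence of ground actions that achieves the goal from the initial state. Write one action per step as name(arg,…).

drop(a,c); flip(a); flip(d)

1. drop(a,c)  →  {above(a,a), above(a,f), above(b,a), above(b,b), above(c,b), above(c,d), inpos(a), inpos(c), inpos(d), marked(c), on(a), on(d), on(f)}
2. flip(a)  →  {above(a,a), above(a,f), above(b,a), above(b,b), above(c,b), above(c,d), inpos(a), inpos(c), inpos(d), marked(c), on(a), on(d), on(f), ready(a)}
3. flip(d)  →  {above(a,a), above(a,f), above(b,a), above(b,b), above(c,b), above(c,d), above(d,d), inpos(a), inpos(c), inpos(d), marked(c), on(a), on(d), on(f), ready(a), ready(d)}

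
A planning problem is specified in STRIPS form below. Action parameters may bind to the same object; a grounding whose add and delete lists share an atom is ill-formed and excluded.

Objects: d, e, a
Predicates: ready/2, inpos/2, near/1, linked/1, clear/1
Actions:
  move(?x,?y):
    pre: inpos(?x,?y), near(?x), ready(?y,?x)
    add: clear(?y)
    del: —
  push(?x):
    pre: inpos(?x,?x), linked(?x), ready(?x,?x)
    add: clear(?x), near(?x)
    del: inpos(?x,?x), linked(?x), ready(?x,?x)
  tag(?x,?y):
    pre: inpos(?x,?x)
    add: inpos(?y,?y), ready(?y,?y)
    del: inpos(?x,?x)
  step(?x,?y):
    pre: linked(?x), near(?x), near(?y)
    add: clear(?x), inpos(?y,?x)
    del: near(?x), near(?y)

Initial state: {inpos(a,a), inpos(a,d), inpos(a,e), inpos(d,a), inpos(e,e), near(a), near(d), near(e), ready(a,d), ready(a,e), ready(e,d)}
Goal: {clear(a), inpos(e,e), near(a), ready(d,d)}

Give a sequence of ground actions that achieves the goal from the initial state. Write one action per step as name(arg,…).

move(d,a); tag(a,d)

1. move(d,a)  →  {clear(a), inpos(a,a), inpos(a,d), inpos(a,e), inpos(d,a), inpos(e,e), near(a), near(d), near(e), ready(a,d), ready(a,e), ready(e,d)}
2. tag(a,d)  →  {clear(a), inpos(a,d), inpos(a,e), inpos(d,a), inpos(d,d), inpos(e,e), near(a), near(d), near(e), ready(a,d), ready(a,e), ready(d,d), ready(e,d)}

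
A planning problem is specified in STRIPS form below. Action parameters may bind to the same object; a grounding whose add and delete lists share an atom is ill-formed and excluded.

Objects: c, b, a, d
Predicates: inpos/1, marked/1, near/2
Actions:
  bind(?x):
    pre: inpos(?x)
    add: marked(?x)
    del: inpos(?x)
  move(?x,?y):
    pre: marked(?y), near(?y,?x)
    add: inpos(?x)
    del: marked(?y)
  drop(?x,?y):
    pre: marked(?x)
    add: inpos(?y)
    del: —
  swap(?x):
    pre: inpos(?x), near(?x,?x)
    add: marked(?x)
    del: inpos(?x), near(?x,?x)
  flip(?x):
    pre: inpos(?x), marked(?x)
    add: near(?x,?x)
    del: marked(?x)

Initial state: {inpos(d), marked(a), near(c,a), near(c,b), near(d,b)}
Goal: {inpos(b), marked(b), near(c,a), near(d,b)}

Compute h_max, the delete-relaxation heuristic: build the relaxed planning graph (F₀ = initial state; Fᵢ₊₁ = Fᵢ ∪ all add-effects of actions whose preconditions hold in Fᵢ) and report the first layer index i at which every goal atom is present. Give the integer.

F0 = init (5 atoms)
F1 = F0 ∪ {inpos(a), inpos(b), inpos(c), marked(d)}  (9 atoms)
F2 = F1 ∪ {marked(b), marked(c), near(a,a), near(d,d)}  (13 atoms)
goal ⊆ F2  ⇒  h_max = 2

2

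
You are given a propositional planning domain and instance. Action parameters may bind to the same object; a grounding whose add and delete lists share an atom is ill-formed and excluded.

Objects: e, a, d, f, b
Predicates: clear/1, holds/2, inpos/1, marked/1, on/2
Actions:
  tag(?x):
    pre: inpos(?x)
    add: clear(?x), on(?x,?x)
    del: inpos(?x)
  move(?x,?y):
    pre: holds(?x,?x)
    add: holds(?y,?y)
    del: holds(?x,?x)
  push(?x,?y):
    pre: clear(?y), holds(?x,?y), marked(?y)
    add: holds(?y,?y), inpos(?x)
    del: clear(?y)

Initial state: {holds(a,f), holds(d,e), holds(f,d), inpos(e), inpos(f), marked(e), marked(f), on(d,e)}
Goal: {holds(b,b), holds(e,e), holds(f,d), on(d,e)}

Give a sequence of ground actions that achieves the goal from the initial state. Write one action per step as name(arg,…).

1. tag(e)  →  {clear(e), holds(a,f), holds(d,e), holds(f,d), inpos(f), marked(e), marked(f), on(d,e), on(e,e)}
2. tag(f)  →  {clear(e), clear(f), holds(a,f), holds(d,e), holds(f,d), marked(e), marked(f), on(d,e), on(e,e), on(f,f)}
3. push(a,f)  →  {clear(e), holds(a,f), holds(d,e), holds(f,d), holds(f,f), inpos(a), marked(e), marked(f), on(d,e), on(e,e), on(f,f)}
4. move(f,b)  →  {clear(e), holds(a,f), holds(b,b), holds(d,e), holds(f,d), inpos(a), marked(e), marked(f), on(d,e), on(e,e), on(f,f)}
5. push(d,e)  →  {holds(a,f), holds(b,b), holds(d,e), holds(e,e), holds(f,d), inpos(a), inpos(d), marked(e), marked(f), on(d,e), on(e,e), on(f,f)}

tag(e); tag(f); push(a,f); move(f,b); push(d,e)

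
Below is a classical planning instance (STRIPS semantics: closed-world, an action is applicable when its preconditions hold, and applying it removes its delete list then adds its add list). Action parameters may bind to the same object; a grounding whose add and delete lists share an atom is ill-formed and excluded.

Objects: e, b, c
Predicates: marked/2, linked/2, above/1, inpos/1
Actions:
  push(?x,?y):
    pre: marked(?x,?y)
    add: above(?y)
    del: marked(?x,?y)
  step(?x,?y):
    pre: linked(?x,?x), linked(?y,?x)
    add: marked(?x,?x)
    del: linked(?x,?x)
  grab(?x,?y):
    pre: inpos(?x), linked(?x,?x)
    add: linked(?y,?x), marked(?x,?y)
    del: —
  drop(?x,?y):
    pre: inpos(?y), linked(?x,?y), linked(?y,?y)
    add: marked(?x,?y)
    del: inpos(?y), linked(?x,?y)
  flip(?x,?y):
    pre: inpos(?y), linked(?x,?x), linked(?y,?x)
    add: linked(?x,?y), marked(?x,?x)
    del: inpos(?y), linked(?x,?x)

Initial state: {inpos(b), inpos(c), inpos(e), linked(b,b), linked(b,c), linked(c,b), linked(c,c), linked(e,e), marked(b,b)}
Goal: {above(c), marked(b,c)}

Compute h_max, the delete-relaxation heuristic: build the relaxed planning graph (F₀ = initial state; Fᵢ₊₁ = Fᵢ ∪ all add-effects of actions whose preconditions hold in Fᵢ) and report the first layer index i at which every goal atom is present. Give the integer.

F0 = init (9 atoms)
F1 = F0 ∪ {above(b), linked(b,e), linked(c,e), linked(e,b), linked(e,c), marked(b,c), marked(b,e), marked(c,b), marked(c,c), marked(c,e), marked(e,b), marked(e,c), marked(e,e)}  (22 atoms)
F2 = F1 ∪ {above(c), above(e)}  (24 atoms)
goal ⊆ F2  ⇒  h_max = 2

2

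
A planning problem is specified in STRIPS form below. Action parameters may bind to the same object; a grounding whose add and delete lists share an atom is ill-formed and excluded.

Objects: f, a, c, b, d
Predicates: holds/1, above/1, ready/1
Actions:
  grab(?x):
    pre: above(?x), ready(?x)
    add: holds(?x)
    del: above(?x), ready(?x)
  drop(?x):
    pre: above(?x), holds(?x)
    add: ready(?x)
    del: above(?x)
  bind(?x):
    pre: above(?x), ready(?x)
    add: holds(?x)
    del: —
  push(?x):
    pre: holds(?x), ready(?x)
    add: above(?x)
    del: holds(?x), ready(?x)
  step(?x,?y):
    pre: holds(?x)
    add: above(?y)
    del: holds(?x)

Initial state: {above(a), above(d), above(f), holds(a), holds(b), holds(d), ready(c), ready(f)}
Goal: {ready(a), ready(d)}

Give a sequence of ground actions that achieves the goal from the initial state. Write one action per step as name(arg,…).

drop(a); drop(d)

1. drop(a)  →  {above(d), above(f), holds(a), holds(b), holds(d), ready(a), ready(c), ready(f)}
2. drop(d)  →  {above(f), holds(a), holds(b), holds(d), ready(a), ready(c), ready(d), ready(f)}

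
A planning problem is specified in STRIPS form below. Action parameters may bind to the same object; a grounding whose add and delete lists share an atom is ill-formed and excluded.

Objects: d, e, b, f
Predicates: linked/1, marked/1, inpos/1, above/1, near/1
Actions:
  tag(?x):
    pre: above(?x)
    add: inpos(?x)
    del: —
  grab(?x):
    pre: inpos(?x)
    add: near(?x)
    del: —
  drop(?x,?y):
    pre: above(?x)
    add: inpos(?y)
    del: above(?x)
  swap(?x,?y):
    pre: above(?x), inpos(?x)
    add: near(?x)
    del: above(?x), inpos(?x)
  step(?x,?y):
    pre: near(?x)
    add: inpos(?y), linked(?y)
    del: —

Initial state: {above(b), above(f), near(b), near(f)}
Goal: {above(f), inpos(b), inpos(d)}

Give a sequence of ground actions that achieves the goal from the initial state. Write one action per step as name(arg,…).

1. tag(b)  →  {above(b), above(f), inpos(b), near(b), near(f)}
2. drop(b,d)  →  {above(f), inpos(b), inpos(d), near(b), near(f)}

tag(b); drop(b,d)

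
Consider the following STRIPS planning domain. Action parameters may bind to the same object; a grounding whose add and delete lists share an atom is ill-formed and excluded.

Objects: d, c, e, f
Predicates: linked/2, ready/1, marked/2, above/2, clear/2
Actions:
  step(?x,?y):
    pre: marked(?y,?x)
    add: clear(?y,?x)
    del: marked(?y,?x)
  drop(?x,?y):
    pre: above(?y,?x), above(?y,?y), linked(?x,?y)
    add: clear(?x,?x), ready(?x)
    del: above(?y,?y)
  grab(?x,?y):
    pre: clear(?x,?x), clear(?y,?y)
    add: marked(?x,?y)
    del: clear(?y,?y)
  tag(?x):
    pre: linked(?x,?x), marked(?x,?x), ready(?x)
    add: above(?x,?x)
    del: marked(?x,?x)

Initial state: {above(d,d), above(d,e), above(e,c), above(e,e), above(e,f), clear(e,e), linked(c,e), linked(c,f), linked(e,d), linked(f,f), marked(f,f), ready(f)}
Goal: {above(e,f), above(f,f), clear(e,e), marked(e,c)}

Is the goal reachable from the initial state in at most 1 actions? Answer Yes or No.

No

1. drop(c,e)  →  {above(d,d), above(d,e), above(e,c), above(e,f), clear(c,c), clear(e,e), linked(c,e), linked(c,f), linked(e,d), linked(f,f), marked(f,f), ready(c), ready(f)}
2. grab(e,c)  →  {above(d,d), above(d,e), above(e,c), above(e,f), clear(e,e), linked(c,e), linked(c,f), linked(e,d), linked(f,f), marked(e,c), marked(f,f), ready(c), ready(f)}
3. tag(f)  →  {above(d,d), above(d,e), above(e,c), above(e,f), above(f,f), clear(e,e), linked(c,e), linked(c,f), linked(e,d), linked(f,f), marked(e,c), ready(c), ready(f)}
optimal plan length = 3; 3 > 1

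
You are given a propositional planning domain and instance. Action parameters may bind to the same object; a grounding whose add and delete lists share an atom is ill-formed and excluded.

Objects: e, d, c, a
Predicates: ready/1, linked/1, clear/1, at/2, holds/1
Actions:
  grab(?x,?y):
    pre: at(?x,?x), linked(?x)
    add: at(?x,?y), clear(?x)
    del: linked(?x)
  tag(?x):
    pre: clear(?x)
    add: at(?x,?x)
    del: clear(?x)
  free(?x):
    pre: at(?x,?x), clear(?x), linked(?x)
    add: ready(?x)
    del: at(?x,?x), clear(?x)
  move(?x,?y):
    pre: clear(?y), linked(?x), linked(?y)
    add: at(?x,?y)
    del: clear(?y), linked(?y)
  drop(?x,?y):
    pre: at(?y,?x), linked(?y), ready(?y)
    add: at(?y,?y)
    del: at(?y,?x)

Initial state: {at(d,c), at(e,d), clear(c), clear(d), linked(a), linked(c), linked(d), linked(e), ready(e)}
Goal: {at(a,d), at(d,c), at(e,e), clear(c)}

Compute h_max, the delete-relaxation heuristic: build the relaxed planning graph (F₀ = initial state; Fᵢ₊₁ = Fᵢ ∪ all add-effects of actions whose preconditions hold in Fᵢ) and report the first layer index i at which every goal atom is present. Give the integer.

1

F0 = init (9 atoms)
F1 = F0 ∪ {at(a,c), at(a,d), at(c,c), at(c,d), at(d,d), at(e,c), at(e,e)}  (16 atoms)
goal ⊆ F1  ⇒  h_max = 1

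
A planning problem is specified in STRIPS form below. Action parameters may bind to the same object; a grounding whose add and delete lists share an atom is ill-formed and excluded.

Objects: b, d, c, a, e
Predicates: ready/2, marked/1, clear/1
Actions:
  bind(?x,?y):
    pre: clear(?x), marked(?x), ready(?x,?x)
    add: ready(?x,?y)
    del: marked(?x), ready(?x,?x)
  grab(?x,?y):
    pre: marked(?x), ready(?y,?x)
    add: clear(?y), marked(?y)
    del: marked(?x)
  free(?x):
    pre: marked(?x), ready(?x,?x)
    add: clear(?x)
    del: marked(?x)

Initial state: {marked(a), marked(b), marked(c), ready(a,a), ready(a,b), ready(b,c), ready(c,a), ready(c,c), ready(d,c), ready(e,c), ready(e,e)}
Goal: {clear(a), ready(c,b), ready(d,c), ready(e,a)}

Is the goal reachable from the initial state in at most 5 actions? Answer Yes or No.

1. grab(b,a)  →  {clear(a), marked(a), marked(c), ready(a,a), ready(a,b), ready(b,c), ready(c,a), ready(c,c), ready(d,c), ready(e,c), ready(e,e)}
2. grab(c,e)  →  {clear(a), clear(e), marked(a), marked(e), ready(a,a), ready(a,b), ready(b,c), ready(c,a), ready(c,c), ready(d,c), ready(e,c), ready(e,e)}
3. bind(e,a)  →  {clear(a), clear(e), marked(a), ready(a,a), ready(a,b), ready(b,c), ready(c,a), ready(c,c), ready(d,c), ready(e,a), ready(e,c)}
4. grab(a,c)  →  {clear(a), clear(c), clear(e), marked(c), ready(a,a), ready(a,b), ready(b,c), ready(c,a), ready(c,c), ready(d,c), ready(e,a), ready(e,c)}
5. bind(c,b)  →  {clear(a), clear(c), clear(e), ready(a,a), ready(a,b), ready(b,c), ready(c,a), ready(c,b), ready(d,c), ready(e,a), ready(e,c)}
optimal plan length = 5; 5 ≤ 5

Yes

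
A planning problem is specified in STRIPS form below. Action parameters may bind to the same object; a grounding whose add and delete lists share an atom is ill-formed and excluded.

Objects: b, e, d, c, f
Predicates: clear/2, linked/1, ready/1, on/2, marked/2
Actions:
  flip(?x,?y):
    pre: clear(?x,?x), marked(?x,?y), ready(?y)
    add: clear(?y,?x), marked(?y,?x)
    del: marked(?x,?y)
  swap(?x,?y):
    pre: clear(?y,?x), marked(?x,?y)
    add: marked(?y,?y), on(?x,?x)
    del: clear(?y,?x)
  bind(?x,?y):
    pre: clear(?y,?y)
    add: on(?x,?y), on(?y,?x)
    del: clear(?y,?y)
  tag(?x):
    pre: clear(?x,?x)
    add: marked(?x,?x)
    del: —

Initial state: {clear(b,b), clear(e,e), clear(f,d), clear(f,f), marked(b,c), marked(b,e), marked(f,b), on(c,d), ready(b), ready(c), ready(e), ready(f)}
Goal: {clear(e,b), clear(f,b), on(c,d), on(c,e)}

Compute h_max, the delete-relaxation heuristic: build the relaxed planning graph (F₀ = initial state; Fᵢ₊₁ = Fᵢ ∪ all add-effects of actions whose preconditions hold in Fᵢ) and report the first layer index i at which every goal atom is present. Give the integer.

F0 = init (12 atoms)
F1 = F0 ∪ {clear(b,f), clear(c,b), clear(e,b), marked(b,b), marked(b,f), marked(c,b), marked(e,b), marked(e,e), marked(f,f), on(b,b), on(b,c), on(b,d), on(b,e), on(b,f), on(c,b), on(c,e), on(c,f), on(d,b), on(d,e), on(d,f), on(e,b), on(e,c), on(e,d), on(e,e), on(e,f), on(f,b), on(f,c), on(f,d), on(f,e), on(f,f)}  (42 atoms)
F2 = F1 ∪ {clear(b,e), clear(f,b), marked(c,c)}  (45 atoms)
goal ⊆ F2  ⇒  h_max = 2

2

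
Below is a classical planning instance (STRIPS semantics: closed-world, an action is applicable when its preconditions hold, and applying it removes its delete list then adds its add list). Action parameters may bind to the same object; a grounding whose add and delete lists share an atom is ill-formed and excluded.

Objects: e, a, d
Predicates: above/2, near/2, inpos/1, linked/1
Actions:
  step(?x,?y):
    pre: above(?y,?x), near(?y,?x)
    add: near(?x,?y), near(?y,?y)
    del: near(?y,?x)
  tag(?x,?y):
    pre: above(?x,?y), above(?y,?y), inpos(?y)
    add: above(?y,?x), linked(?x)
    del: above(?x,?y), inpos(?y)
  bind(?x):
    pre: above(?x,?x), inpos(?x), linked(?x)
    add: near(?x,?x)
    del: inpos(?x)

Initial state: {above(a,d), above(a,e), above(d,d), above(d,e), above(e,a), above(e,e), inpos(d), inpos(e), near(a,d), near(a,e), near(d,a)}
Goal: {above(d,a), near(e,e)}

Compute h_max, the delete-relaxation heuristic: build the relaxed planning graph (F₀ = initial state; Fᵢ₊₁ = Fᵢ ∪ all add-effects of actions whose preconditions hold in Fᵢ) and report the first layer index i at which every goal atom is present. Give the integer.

2

F0 = init (11 atoms)
F1 = F0 ∪ {above(d,a), above(e,d), linked(a), linked(d), near(a,a), near(e,a)}  (17 atoms)
F2 = F1 ∪ {linked(e), near(d,d), near(e,e)}  (20 atoms)
goal ⊆ F2  ⇒  h_max = 2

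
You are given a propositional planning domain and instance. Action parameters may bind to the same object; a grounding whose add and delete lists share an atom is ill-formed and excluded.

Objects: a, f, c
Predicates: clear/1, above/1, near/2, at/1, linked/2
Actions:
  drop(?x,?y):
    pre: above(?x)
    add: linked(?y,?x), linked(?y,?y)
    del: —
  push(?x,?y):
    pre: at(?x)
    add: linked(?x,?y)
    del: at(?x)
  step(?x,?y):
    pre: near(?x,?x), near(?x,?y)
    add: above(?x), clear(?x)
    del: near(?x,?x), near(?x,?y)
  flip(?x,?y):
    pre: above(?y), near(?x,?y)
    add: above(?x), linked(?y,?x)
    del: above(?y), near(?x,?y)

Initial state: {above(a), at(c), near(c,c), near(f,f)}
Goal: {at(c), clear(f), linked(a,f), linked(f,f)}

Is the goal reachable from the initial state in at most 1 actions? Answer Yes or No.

1. drop(a,f)  →  {above(a), at(c), linked(f,a), linked(f,f), near(c,c), near(f,f)}
2. step(f,f)  →  {above(a), above(f), at(c), clear(f), linked(f,a), linked(f,f), near(c,c)}
3. drop(f,a)  →  {above(a), above(f), at(c), clear(f), linked(a,a), linked(a,f), linked(f,a), linked(f,f), near(c,c)}
optimal plan length = 3; 3 > 1

No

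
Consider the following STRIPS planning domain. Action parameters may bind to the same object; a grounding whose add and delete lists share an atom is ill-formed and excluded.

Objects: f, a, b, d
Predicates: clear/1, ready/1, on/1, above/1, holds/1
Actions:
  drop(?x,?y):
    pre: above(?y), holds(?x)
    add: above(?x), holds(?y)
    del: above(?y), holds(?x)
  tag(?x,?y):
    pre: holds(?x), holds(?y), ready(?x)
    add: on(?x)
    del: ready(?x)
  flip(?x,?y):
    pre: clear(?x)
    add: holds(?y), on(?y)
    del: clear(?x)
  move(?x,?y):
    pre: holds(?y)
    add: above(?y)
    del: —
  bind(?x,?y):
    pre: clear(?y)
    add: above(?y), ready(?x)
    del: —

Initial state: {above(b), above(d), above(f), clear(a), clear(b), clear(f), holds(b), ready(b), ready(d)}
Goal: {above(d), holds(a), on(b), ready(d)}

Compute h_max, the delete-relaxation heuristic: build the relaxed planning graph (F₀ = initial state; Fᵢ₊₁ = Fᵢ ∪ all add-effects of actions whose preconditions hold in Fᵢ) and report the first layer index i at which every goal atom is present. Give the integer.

F0 = init (9 atoms)
F1 = F0 ∪ {above(a), holds(a), holds(d), holds(f), on(a), on(b), on(d), on(f), ready(a), ready(f)}  (19 atoms)
goal ⊆ F1  ⇒  h_max = 1

1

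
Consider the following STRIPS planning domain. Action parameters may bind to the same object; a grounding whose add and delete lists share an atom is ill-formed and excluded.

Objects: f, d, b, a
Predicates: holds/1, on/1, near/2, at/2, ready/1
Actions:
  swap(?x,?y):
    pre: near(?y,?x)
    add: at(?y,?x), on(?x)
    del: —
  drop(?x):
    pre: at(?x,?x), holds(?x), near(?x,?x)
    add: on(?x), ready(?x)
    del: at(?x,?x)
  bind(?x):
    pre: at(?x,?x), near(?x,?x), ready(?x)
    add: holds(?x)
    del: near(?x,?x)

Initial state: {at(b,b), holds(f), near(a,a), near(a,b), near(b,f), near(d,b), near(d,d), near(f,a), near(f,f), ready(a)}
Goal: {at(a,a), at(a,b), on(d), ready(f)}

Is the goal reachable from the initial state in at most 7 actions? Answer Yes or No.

1. swap(f,f)  →  {at(b,b), at(f,f), holds(f), near(a,a), near(a,b), near(b,f), near(d,b), near(d,d), near(f,a), near(f,f), on(f), ready(a)}
2. swap(d,d)  →  {at(b,b), at(d,d), at(f,f), holds(f), near(a,a), near(a,b), near(b,f), near(d,b), near(d,d), near(f,a), near(f,f), on(d), on(f), ready(a)}
3. swap(b,a)  →  {at(a,b), at(b,b), at(d,d), at(f,f), holds(f), near(a,a), near(a,b), near(b,f), near(d,b), near(d,d), near(f,a), near(f,f), on(b), on(d), on(f), ready(a)}
4. swap(a,a)  →  {at(a,a), at(a,b), at(b,b), at(d,d), at(f,f), holds(f), near(a,a), near(a,b), near(b,f), near(d,b), near(d,d), near(f,a), near(f,f), on(a), on(b), on(d), on(f), ready(a)}
5. drop(f)  →  {at(a,a), at(a,b), at(b,b), at(d,d), holds(f), near(a,a), near(a,b), near(b,f), near(d,b), near(d,d), near(f,a), near(f,f), on(a), on(b), on(d), on(f), ready(a), ready(f)}
optimal plan length = 5; 5 ≤ 7

Yes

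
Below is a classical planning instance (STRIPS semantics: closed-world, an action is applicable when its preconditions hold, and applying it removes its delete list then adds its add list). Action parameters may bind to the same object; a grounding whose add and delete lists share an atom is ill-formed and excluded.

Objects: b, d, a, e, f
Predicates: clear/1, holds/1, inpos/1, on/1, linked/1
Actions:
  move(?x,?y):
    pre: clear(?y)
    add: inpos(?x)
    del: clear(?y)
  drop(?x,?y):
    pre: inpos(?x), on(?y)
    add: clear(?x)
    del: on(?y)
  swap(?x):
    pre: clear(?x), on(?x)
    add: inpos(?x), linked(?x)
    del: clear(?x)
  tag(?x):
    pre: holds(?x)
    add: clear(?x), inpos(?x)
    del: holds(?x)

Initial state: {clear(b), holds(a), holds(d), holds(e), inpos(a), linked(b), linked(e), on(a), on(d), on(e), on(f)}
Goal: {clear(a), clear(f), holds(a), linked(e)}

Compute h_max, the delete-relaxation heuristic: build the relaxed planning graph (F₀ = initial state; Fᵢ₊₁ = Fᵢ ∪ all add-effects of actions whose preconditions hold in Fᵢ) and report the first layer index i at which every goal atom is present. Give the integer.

F0 = init (11 atoms)
F1 = F0 ∪ {clear(a), clear(d), clear(e), inpos(b), inpos(d), inpos(e), inpos(f)}  (18 atoms)
F2 = F1 ∪ {clear(f), linked(a), linked(d)}  (21 atoms)
goal ⊆ F2  ⇒  h_max = 2

2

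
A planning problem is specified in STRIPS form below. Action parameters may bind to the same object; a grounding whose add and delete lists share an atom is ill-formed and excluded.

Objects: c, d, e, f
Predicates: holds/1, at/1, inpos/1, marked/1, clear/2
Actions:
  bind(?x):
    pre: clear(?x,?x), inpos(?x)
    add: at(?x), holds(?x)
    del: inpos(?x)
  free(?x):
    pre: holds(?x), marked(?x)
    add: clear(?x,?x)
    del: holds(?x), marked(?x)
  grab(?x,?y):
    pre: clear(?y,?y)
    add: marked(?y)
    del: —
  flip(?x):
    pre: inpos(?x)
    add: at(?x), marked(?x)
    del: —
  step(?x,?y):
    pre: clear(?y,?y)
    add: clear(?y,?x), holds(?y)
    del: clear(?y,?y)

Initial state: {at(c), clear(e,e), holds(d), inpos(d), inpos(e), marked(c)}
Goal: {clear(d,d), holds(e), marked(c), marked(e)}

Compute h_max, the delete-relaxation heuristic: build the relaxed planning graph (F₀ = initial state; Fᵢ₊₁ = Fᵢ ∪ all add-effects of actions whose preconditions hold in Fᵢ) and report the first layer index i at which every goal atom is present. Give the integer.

F0 = init (6 atoms)
F1 = F0 ∪ {at(d), at(e), clear(e,c), clear(e,d), clear(e,f), holds(e), marked(d), marked(e)}  (14 atoms)
F2 = F1 ∪ {clear(d,d)}  (15 atoms)
goal ⊆ F2  ⇒  h_max = 2

2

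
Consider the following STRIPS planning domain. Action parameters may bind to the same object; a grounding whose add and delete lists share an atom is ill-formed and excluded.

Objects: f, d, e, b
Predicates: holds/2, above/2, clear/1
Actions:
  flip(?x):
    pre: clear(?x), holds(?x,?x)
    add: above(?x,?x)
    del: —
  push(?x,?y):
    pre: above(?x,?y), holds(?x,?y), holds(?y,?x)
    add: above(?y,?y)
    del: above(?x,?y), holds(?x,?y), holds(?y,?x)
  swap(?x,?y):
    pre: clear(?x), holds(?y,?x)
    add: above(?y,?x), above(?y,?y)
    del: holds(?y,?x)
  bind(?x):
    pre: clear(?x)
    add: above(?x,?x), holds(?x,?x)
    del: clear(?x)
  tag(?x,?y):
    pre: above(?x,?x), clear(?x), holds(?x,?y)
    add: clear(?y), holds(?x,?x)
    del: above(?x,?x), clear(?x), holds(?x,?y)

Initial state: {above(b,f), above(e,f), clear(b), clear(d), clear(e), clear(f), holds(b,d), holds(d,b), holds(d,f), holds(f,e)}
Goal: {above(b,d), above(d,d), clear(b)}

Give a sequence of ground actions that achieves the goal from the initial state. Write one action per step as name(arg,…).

1. swap(f,d)  →  {above(b,f), above(d,d), above(d,f), above(e,f), clear(b), clear(d), clear(e), clear(f), holds(b,d), holds(d,b), holds(f,e)}
2. swap(d,b)  →  {above(b,b), above(b,d), above(b,f), above(d,d), above(d,f), above(e,f), clear(b), clear(d), clear(e), clear(f), holds(d,b), holds(f,e)}

swap(f,d); swap(d,b)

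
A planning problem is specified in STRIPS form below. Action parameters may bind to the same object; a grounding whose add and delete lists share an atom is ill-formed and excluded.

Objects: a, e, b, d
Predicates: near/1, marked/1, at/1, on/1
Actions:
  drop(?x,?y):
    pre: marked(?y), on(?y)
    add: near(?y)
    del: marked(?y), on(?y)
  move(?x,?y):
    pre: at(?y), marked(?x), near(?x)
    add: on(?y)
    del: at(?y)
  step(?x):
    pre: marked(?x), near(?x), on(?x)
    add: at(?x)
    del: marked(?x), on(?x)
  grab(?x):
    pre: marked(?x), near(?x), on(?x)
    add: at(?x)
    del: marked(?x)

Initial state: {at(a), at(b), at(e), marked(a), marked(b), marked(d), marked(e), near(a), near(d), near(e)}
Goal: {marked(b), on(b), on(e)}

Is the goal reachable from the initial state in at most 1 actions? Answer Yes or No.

No

1. move(a,e)  →  {at(a), at(b), marked(a), marked(b), marked(d), marked(e), near(a), near(d), near(e), on(e)}
2. move(a,b)  →  {at(a), marked(a), marked(b), marked(d), marked(e), near(a), near(d), near(e), on(b), on(e)}
optimal plan length = 2; 2 > 1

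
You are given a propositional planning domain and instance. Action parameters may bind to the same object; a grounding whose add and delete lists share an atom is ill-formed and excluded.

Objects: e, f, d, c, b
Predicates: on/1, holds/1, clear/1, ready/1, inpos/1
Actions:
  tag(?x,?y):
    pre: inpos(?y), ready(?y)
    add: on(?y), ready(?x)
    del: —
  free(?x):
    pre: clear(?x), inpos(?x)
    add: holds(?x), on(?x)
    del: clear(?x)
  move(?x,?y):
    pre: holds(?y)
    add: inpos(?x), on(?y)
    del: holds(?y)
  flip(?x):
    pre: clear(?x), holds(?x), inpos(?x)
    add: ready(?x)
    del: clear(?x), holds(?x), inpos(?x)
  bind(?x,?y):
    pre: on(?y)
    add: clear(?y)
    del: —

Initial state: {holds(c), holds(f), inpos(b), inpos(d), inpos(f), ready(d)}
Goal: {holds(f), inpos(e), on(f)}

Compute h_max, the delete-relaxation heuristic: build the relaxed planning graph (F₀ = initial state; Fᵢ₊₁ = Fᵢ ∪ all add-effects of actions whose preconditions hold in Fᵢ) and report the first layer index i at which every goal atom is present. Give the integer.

1

F0 = init (6 atoms)
F1 = F0 ∪ {inpos(c), inpos(e), on(c), on(d), on(f), ready(b), ready(c), ready(e), ready(f)}  (15 atoms)
goal ⊆ F1  ⇒  h_max = 1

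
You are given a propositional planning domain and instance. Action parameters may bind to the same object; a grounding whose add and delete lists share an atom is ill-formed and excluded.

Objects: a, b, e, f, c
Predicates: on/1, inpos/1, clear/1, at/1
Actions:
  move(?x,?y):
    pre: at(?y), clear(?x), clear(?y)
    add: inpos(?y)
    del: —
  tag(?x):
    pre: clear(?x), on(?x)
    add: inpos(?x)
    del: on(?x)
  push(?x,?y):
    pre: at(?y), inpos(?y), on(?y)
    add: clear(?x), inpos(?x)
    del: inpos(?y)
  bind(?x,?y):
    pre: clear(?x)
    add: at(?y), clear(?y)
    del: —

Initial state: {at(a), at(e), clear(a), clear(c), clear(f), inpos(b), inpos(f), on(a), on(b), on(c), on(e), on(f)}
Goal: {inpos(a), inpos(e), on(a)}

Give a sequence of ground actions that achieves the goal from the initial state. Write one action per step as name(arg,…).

1. move(a,a)  →  {at(a), at(e), clear(a), clear(c), clear(f), inpos(a), inpos(b), inpos(f), on(a), on(b), on(c), on(e), on(f)}
2. push(e,a)  →  {at(a), at(e), clear(a), clear(c), clear(e), clear(f), inpos(b), inpos(e), inpos(f), on(a), on(b), on(c), on(e), on(f)}
3. move(a,a)  →  {at(a), at(e), clear(a), clear(c), clear(e), clear(f), inpos(a), inpos(b), inpos(e), inpos(f), on(a), on(b), on(c), on(e), on(f)}

move(a,a); push(e,a); move(a,a)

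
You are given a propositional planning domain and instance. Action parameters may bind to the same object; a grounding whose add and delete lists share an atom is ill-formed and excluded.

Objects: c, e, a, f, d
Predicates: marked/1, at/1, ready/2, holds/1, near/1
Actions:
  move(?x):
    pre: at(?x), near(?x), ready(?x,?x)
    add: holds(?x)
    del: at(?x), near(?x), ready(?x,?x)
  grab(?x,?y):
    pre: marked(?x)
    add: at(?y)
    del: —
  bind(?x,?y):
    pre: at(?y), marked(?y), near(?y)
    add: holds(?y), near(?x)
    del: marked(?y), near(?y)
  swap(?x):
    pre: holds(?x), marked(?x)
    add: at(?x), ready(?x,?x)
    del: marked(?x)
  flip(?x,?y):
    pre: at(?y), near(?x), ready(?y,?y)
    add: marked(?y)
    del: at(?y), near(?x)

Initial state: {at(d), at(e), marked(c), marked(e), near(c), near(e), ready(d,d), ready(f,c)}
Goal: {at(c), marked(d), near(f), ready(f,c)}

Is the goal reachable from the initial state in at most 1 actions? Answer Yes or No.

1. grab(c,c)  →  {at(c), at(d), at(e), marked(c), marked(e), near(c), near(e), ready(d,d), ready(f,c)}
2. bind(f,c)  →  {at(c), at(d), at(e), holds(c), marked(e), near(e), near(f), ready(d,d), ready(f,c)}
3. flip(e,d)  →  {at(c), at(e), holds(c), marked(d), marked(e), near(f), ready(d,d), ready(f,c)}
optimal plan length = 3; 3 > 1

No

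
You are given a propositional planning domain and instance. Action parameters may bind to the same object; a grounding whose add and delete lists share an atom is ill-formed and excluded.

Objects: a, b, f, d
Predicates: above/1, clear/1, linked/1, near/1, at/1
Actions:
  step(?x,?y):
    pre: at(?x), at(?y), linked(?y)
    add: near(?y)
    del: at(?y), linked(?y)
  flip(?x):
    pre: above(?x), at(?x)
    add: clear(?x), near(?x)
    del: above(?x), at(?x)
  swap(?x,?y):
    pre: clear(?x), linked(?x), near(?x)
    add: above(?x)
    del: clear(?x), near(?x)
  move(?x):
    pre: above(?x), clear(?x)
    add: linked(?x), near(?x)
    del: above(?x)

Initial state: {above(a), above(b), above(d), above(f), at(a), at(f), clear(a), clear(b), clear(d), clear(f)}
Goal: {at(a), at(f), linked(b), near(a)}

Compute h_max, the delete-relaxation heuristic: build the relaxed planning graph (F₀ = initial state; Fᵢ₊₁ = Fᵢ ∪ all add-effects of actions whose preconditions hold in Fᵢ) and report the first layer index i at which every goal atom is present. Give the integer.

F0 = init (10 atoms)
F1 = F0 ∪ {linked(a), linked(b), linked(d), linked(f), near(a), near(b), near(d), near(f)}  (18 atoms)
goal ⊆ F1  ⇒  h_max = 1

1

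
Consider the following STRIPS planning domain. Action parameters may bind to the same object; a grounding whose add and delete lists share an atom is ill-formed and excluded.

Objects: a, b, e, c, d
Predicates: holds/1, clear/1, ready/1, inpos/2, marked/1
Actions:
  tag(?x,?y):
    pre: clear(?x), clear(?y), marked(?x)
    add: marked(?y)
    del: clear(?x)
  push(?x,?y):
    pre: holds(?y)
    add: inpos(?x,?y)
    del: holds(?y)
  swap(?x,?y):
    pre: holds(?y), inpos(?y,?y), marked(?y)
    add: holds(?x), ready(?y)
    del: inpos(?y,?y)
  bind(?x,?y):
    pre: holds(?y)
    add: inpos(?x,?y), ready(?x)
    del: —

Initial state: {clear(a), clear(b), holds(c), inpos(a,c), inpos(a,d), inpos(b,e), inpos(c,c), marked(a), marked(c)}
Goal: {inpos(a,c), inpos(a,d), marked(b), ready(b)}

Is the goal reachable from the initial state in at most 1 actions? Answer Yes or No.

1. tag(a,b)  →  {clear(b), holds(c), inpos(a,c), inpos(a,d), inpos(b,e), inpos(c,c), marked(a), marked(b), marked(c)}
2. bind(b,c)  →  {clear(b), holds(c), inpos(a,c), inpos(a,d), inpos(b,c), inpos(b,e), inpos(c,c), marked(a), marked(b), marked(c), ready(b)}
optimal plan length = 2; 2 > 1

No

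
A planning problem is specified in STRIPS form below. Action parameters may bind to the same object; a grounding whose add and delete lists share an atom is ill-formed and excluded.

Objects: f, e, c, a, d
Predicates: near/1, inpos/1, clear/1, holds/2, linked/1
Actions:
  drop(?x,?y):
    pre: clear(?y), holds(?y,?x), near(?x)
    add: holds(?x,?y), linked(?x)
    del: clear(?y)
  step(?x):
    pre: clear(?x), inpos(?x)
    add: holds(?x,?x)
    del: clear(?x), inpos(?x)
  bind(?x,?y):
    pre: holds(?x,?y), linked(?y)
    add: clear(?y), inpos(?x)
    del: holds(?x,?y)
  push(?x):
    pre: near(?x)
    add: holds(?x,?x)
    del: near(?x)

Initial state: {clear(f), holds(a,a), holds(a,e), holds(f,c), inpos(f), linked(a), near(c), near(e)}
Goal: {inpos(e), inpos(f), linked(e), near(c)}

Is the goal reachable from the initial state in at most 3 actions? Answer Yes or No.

Yes

1. bind(a,a)  →  {clear(a), clear(f), holds(a,e), holds(f,c), inpos(a), inpos(f), linked(a), near(c), near(e)}
2. drop(e,a)  →  {clear(f), holds(a,e), holds(e,a), holds(f,c), inpos(a), inpos(f), linked(a), linked(e), near(c), near(e)}
3. bind(e,a)  →  {clear(a), clear(f), holds(a,e), holds(f,c), inpos(a), inpos(e), inpos(f), linked(a), linked(e), near(c), near(e)}
optimal plan length = 3; 3 ≤ 3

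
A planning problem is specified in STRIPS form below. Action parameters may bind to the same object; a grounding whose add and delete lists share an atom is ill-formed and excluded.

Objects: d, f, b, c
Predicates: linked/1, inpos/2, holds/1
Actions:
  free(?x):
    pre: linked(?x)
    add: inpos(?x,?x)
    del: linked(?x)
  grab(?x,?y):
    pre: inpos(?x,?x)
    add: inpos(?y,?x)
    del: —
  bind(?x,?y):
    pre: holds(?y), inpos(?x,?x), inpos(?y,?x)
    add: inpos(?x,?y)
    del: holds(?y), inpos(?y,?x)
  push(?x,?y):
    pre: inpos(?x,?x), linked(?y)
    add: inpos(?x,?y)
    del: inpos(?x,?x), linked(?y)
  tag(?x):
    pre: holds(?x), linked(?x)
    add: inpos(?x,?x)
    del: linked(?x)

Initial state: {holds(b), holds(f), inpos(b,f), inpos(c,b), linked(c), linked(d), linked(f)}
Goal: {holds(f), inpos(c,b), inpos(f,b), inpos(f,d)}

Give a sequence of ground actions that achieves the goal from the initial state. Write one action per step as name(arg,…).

free(f); bind(f,b); push(f,d)

1. free(f)  →  {holds(b), holds(f), inpos(b,f), inpos(c,b), inpos(f,f), linked(c), linked(d)}
2. bind(f,b)  →  {holds(f), inpos(c,b), inpos(f,b), inpos(f,f), linked(c), linked(d)}
3. push(f,d)  →  {holds(f), inpos(c,b), inpos(f,b), inpos(f,d), linked(c)}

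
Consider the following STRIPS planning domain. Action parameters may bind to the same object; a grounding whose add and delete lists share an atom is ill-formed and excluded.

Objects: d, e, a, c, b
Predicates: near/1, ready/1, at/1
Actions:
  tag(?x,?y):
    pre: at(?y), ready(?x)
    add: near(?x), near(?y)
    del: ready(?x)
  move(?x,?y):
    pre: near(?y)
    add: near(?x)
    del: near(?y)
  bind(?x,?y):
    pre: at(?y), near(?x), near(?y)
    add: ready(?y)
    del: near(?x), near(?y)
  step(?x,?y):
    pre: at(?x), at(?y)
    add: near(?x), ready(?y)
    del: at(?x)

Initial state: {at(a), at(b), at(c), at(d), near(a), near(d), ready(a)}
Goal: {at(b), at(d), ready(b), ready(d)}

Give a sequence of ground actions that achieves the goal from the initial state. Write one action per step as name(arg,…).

bind(d,d); step(a,b)

1. bind(d,d)  →  {at(a), at(b), at(c), at(d), near(a), ready(a), ready(d)}
2. step(a,b)  →  {at(b), at(c), at(d), near(a), ready(a), ready(b), ready(d)}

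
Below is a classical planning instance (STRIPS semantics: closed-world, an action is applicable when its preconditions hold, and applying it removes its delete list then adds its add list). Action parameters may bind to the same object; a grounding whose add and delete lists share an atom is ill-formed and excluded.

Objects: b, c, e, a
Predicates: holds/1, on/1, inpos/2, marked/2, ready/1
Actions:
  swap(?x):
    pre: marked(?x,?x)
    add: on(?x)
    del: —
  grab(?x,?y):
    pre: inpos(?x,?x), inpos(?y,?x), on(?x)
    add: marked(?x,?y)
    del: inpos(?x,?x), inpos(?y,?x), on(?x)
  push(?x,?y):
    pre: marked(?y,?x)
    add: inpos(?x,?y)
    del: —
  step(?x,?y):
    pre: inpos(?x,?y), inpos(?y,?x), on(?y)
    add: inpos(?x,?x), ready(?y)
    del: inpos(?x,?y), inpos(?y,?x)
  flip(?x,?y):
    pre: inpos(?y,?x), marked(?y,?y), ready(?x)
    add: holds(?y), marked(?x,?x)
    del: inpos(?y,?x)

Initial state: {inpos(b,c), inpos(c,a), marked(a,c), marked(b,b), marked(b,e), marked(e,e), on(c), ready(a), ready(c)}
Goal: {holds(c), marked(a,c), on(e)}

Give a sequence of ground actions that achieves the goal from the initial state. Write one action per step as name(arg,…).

1. swap(e)  →  {inpos(b,c), inpos(c,a), marked(a,c), marked(b,b), marked(b,e), marked(e,e), on(c), on(e), ready(a), ready(c)}
2. flip(c,b)  →  {holds(b), inpos(c,a), marked(a,c), marked(b,b), marked(b,e), marked(c,c), marked(e,e), on(c), on(e), ready(a), ready(c)}
3. flip(a,c)  →  {holds(b), holds(c), marked(a,a), marked(a,c), marked(b,b), marked(b,e), marked(c,c), marked(e,e), on(c), on(e), ready(a), ready(c)}

swap(e); flip(c,b); flip(a,c)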